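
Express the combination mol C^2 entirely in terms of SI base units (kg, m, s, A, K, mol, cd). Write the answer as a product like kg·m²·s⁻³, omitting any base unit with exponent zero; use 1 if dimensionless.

s²·A²·mol

C = A·s = s·A (charge = current × time).
So C² = s²·A².
Combining: mol·C² = mol · (s²·A²) = s²·A²·mol.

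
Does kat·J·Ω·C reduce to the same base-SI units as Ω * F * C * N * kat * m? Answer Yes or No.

Left side:
  kat = mol/s = s⁻¹·mol (catalytic activity).
  J = N·m (work = force × distance),
      = kg·m²·s⁻².
  Ω = V/A (resistance = voltage per current),
      = kg·m²·s⁻³·A⁻².
  C = A·s = s·A (charge = current × time).
  Combining: kat·J·Ω·C = (s⁻¹·mol) · (kg·m²·s⁻²) · (kg·m²·s⁻³·A⁻²) · (s·A) = kg²·m⁴·s⁻⁵·A⁻¹·mol.
Right side:
  Ω = V/A (resistance = voltage per current),
      = kg·m²·s⁻³·A⁻².
  F = C/V (capacitance = charge per voltage),
      = A·s/(kg·m²·s⁻³·A⁻¹) (substituting C and V),
      = kg⁻¹·m⁻²·s⁴·A².
  C = A·s = s·A (charge = current × time).
  N = kg·m/s² = kg·m·s⁻² (force = mass × acceleration).
  kat = mol/s = s⁻¹·mol (catalytic activity).
  Combining: Ω·F·C·N·kat·m = (kg·m²·s⁻³·A⁻²) · (kg⁻¹·m⁻²·s⁴·A²) · (s·A) · (kg·m·s⁻²) · (s⁻¹·mol) · m = kg·m²·s⁻¹·A·mol.
Left is kg²·m⁴·s⁻⁵·A⁻¹·mol; right is kg·m²·s⁻¹·A·mol — different.

No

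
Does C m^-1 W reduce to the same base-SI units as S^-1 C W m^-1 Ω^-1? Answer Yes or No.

Yes

Left side:
  C = s·A.
  W = kg·m²·s⁻³.
  Combining: C·m⁻¹·W = (s·A) · m⁻¹ · (kg·m²·s⁻³) = kg·m·s⁻²·A.
Right side:
  S = kg⁻¹·m⁻²·s³·A².
  So S⁻¹ = kg·m²·s⁻³·A⁻².
  C = s·A.
  W = kg·m²·s⁻³.
  Ω = kg·m²·s⁻³·A⁻².
  So Ω⁻¹ = kg⁻¹·m⁻²·s³·A².
  Combining: S⁻¹·C·W·m⁻¹·Ω⁻¹ = (kg·m²·s⁻³·A⁻²) · (s·A) · (kg·m²·s⁻³) · m⁻¹ · (kg⁻¹·m⁻²·s³·A²) = kg·m·s⁻²·A.
Both reduce to kg·m·s⁻²·A.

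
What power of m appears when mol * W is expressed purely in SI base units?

W = J/s (power = energy per time),
    = kg·m²·s⁻³.
Combining: mol·W = mol · (kg·m²·s⁻³) = kg·m²·s⁻³·mol.
The exponent of m is 2.

2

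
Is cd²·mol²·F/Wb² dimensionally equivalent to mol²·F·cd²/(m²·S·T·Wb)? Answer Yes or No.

Left side:
  Wb = V·s (flux: a volt is a weber per second),
      = kg·m²·s⁻²·A⁻¹.
  So Wb⁻² = kg⁻²·m⁻⁴·s⁴·A².
  F = C/V (capacitance = charge per voltage),
      = A·s/(kg·m²·s⁻³·A⁻¹) (substituting C and V),
      = kg⁻¹·m⁻²·s⁴·A².
  Combining: Wb⁻²·cd²·mol²·F = (kg⁻²·m⁻⁴·s⁴·A²) · cd² · mol² · (kg⁻¹·m⁻²·s⁴·A²) = kg⁻³·m⁻⁶·s⁸·A⁴·mol²·cd².
Right side:
  F = kg⁻¹·m⁻²·s⁴·A².
  S = kg⁻¹·m⁻²·s³·A².
  So S⁻¹ = kg·m²·s⁻³·A⁻².
  T = kg·s⁻²·A⁻¹.
  So T⁻¹ = kg⁻¹·s²·A.
  Wb = kg·m²·s⁻²·A⁻¹.
  So Wb⁻¹ = kg⁻¹·m⁻²·s²·A.
  Combining: mol²·m⁻²·F·S⁻¹·T⁻¹·Wb⁻¹·cd² = mol² · m⁻² · (kg⁻¹·m⁻²·s⁴·A²) · (kg·m²·s⁻³·A⁻²) · (kg⁻¹·s²·A) · (kg⁻¹·m⁻²·s²·A) · cd² = kg⁻²·m⁻⁴·s⁵·A²·mol²·cd².
Left is kg⁻³·m⁻⁶·s⁸·A⁴·mol²·cd²; right is kg⁻²·m⁻⁴·s⁵·A²·mol²·cd² — different.

No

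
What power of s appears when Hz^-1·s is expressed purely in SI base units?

2

Hz = s⁻¹.
So Hz⁻¹ = s.
Combining: Hz⁻¹·s = s · s = s².
The exponent of s is 2.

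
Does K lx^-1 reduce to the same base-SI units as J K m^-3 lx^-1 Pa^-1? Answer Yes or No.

Yes

Left side:
  lx = m⁻²·cd.
  So lx⁻¹ = m²·cd⁻¹.
  Combining: K·lx⁻¹ = K · (m²·cd⁻¹) = m²·K·cd⁻¹.
Right side:
  J = N·m (work = force × distance),
      = kg·m²·s⁻².
  lx = lm/m² (illuminance = luminous flux per area),
      = m⁻²·cd.
  So lx⁻¹ = m²·cd⁻¹.
  Pa = N/m² (pressure = force per area),
      = kg·m⁻¹·s⁻².
  So Pa⁻¹ = kg⁻¹·m·s².
  Combining: J·K·m⁻³·lx⁻¹·Pa⁻¹ = (kg·m²·s⁻²) · K · m⁻³ · (m²·cd⁻¹) · (kg⁻¹·m·s²) = m²·K·cd⁻¹.
Both reduce to m²·K·cd⁻¹.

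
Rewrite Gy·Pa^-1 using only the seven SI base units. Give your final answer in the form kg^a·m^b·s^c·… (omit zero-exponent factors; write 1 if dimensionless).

Gy = m²·s⁻².
Pa = kg·m⁻¹·s⁻².
So Pa⁻¹ = kg⁻¹·m·s².
Combining: Gy·Pa⁻¹ = (m²·s⁻²) · (kg⁻¹·m·s²) = kg⁻¹·m³.

kg⁻¹·m³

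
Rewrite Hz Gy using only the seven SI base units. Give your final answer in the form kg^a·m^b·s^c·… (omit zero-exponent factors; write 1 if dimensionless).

m²·s⁻³

Hz = 1/s = s⁻¹ (frequency is cycles per second).
Gy = J/kg (absorbed dose = energy per mass),
    = m²·s⁻².
Combining: Hz·Gy = s⁻¹ · (m²·s⁻²) = m²·s⁻³.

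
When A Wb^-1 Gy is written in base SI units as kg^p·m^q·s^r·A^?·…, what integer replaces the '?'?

Wb = V·s (flux: a volt is a weber per second),
    = kg·m²·s⁻²·A⁻¹.
So Wb⁻¹ = kg⁻¹·m⁻²·s²·A.
Gy = J/kg (absorbed dose = energy per mass),
    = m²·s⁻².
Combining: A·Wb⁻¹·Gy = A · (kg⁻¹·m⁻²·s²·A) · (m²·s⁻²) = kg⁻¹·A².
The exponent of A is 2.

2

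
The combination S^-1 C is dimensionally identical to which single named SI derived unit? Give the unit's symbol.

S = kg⁻¹·m⁻²·s³·A².
So S⁻¹ = kg·m²·s⁻³·A⁻².
C = s·A.
Combining: S⁻¹·C = (kg·m²·s⁻³·A⁻²) · (s·A) = kg·m²·s⁻²·A⁻¹.
kg·m²·s⁻²·A⁻¹ is the base-SI form of the weber.

Wb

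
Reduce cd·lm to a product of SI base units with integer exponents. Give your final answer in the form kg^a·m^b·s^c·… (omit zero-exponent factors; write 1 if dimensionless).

lm = cd.
Combining: cd·lm = cd · cd = cd².

cd²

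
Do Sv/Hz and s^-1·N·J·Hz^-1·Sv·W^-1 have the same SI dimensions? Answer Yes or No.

Left side:
  Hz = s⁻¹.
  So Hz⁻¹ = s.
  Sv = m²·s⁻².
  Combining: Hz⁻¹·Sv = s · (m²·s⁻²) = m²·s⁻¹.
Right side:
  N = kg·m·s⁻².
  J = kg·m²·s⁻².
  Hz = s⁻¹.
  So Hz⁻¹ = s.
  Sv = m²·s⁻².
  W = kg·m²·s⁻³.
  So W⁻¹ = kg⁻¹·m⁻²·s³.
  Combining: s⁻¹·N·J·Hz⁻¹·Sv·W⁻¹ = s⁻¹ · (kg·m·s⁻²) · (kg·m²·s⁻²) · s · (m²·s⁻²) · (kg⁻¹·m⁻²·s³) = kg·m³·s⁻³.
Left is m²·s⁻¹; right is kg·m³·s⁻³ — different.

No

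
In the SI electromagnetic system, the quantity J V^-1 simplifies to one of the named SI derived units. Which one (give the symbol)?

J = kg·m²·s⁻².
V = kg·m²·s⁻³·A⁻¹.
So V⁻¹ = kg⁻¹·m⁻²·s³·A.
Combining: J·V⁻¹ = (kg·m²·s⁻²) · (kg⁻¹·m⁻²·s³·A) = s·A.
s·A is the base-SI form of the coulomb.

C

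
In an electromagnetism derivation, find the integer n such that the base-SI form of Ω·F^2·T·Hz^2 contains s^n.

Ω = V/A (resistance = voltage per current),
    = kg·m²·s⁻³·A⁻².
F = C/V (capacitance = charge per voltage),
    = A·s/(kg·m²·s⁻³·A⁻¹) (substituting C and V),
    = kg⁻¹·m⁻²·s⁴·A².
So F² = kg⁻²·m⁻⁴·s⁸·A⁴.
T = Wb/m² (flux density = flux per area),
    = kg·s⁻²·A⁻¹.
Hz = 1/s = s⁻¹ (frequency is cycles per second).
So Hz² = s⁻².
Combining: Ω·F²·T·Hz² = (kg·m²·s⁻³·A⁻²) · (kg⁻²·m⁻⁴·s⁸·A⁴) · (kg·s⁻²·A⁻¹) · s⁻² = m⁻²·s·A.
The exponent of s is 1.

1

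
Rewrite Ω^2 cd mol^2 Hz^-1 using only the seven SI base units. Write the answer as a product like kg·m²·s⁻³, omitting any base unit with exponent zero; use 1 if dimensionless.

kg²·m⁴·s⁻⁵·A⁻⁴·mol²·cd

Ω = kg·m²·s⁻³·A⁻².
So Ω² = kg²·m⁴·s⁻⁶·A⁻⁴.
Hz = s⁻¹.
So Hz⁻¹ = s.
Combining: Ω²·cd·mol²·Hz⁻¹ = (kg²·m⁴·s⁻⁶·A⁻⁴) · cd · mol² · s = kg²·m⁴·s⁻⁵·A⁻⁴·mol²·cd.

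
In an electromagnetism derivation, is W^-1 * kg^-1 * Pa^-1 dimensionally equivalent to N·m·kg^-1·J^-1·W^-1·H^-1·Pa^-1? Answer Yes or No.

Left side:
  W = kg·m²·s⁻³.
  So W⁻¹ = kg⁻¹·m⁻²·s³.
  Pa = kg·m⁻¹·s⁻².
  So Pa⁻¹ = kg⁻¹·m·s².
  Combining: W⁻¹·kg⁻¹·Pa⁻¹ = (kg⁻¹·m⁻²·s³) · kg⁻¹ · (kg⁻¹·m·s²) = kg⁻³·m⁻¹·s⁵.
Right side:
  N = kg·m/s² = kg·m·s⁻² (force = mass × acceleration).
  J = N·m (work = force × distance),
      = kg·m²·s⁻².
  So J⁻¹ = kg⁻¹·m⁻²·s².
  W = J/s (power = energy per time),
      = kg·m²·s⁻³.
  So W⁻¹ = kg⁻¹·m⁻²·s³.
  H = Wb/A (inductance = flux per current),
      = kg·m²·s⁻²·A⁻².
  So H⁻¹ = kg⁻¹·m⁻²·s²·A².
  Pa = N/m² (pressure = force per area),
      = kg·m⁻¹·s⁻².
  So Pa⁻¹ = kg⁻¹·m·s².
  Combining: N·m·kg⁻¹·J⁻¹·W⁻¹·H⁻¹·Pa⁻¹ = (kg·m·s⁻²) · m · kg⁻¹ · (kg⁻¹·m⁻²·s²) · (kg⁻¹·m⁻²·s³) · (kg⁻¹·m⁻²·s²·A²) · (kg⁻¹·m·s²) = kg⁻⁴·m⁻³·s⁷·A².
Left is kg⁻³·m⁻¹·s⁵; right is kg⁻⁴·m⁻³·s⁷·A² — different.

No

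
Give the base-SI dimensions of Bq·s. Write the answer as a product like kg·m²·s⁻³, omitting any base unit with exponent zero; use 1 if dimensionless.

Bq = 1/s = s⁻¹ (activity is decays per second).
Combining: Bq·s = s⁻¹ · s = 1.

1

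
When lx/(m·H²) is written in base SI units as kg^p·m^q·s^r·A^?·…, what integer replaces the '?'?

4

lx = lm/m² (illuminance = luminous flux per area),
    = m⁻²·cd.
H = Wb/A (inductance = flux per current),
    = kg·m²·s⁻²·A⁻².
So H⁻² = kg⁻²·m⁻⁴·s⁴·A⁴.
Combining: m⁻¹·lx·H⁻² = m⁻¹ · (m⁻²·cd) · (kg⁻²·m⁻⁴·s⁴·A⁴) = kg⁻²·m⁻⁷·s⁴·A⁴·cd.
The exponent of A is 4.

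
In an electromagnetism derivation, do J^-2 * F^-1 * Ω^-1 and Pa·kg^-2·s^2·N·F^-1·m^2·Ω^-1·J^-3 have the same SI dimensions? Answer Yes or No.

Left side:
  J = N·m (work = force × distance),
      = kg·m²·s⁻².
  So J⁻² = kg⁻²·m⁻⁴·s⁴.
  F = C/V (capacitance = charge per voltage),
      = A·s/(kg·m²·s⁻³·A⁻¹) (substituting C and V),
      = kg⁻¹·m⁻²·s⁴·A².
  So F⁻¹ = kg·m²·s⁻⁴·A⁻².
  Ω = V/A (resistance = voltage per current),
      = kg·m²·s⁻³·A⁻².
  So Ω⁻¹ = kg⁻¹·m⁻²·s³·A².
  Combining: J⁻²·F⁻¹·Ω⁻¹ = (kg⁻²·m⁻⁴·s⁴) · (kg·m²·s⁻⁴·A⁻²) · (kg⁻¹·m⁻²·s³·A²) = kg⁻²·m⁻⁴·s³.
Right side:
  Pa = N/m² (pressure = force per area),
      = kg·m⁻¹·s⁻².
  N = kg·m/s² = kg·m·s⁻² (force = mass × acceleration).
  F = C/V (capacitance = charge per voltage),
      = A·s/(kg·m²·s⁻³·A⁻¹) (substituting C and V),
      = kg⁻¹·m⁻²·s⁴·A².
  So F⁻¹ = kg·m²·s⁻⁴·A⁻².
  Ω = V/A (resistance = voltage per current),
      = kg·m²·s⁻³·A⁻².
  So Ω⁻¹ = kg⁻¹·m⁻²·s³·A².
  J = N·m (work = force × distance),
      = kg·m²·s⁻².
  So J⁻³ = kg⁻³·m⁻⁶·s⁶.
  Combining: Pa·kg⁻²·s²·N·F⁻¹·m²·Ω⁻¹·J⁻³ = (kg·m⁻¹·s⁻²) · kg⁻² · s² · (kg·m·s⁻²) · (kg·m²·s⁻⁴·A⁻²) · m² · (kg⁻¹·m⁻²·s³·A²) · (kg⁻³·m⁻⁶·s⁶) = kg⁻³·m⁻⁴·s³.
Left is kg⁻²·m⁻⁴·s³; right is kg⁻³·m⁻⁴·s³ — different.

No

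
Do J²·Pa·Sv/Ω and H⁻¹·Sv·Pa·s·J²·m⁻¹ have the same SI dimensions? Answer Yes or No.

Left side:
  Ω = kg·m²·s⁻³·A⁻².
  So Ω⁻¹ = kg⁻¹·m⁻²·s³·A².
  J = kg·m²·s⁻².
  So J² = kg²·m⁴·s⁻⁴.
  Pa = kg·m⁻¹·s⁻².
  Sv = m²·s⁻².
  Combining: Ω⁻¹·J²·Pa·Sv = (kg⁻¹·m⁻²·s³·A²) · (kg²·m⁴·s⁻⁴) · (kg·m⁻¹·s⁻²) · (m²·s⁻²) = kg²·m³·s⁻⁵·A².
Right side:
  H = Wb/A (inductance = flux per current),
      = kg·m²·s⁻²·A⁻².
  So H⁻¹ = kg⁻¹·m⁻²·s²·A².
  Sv = J/kg (equivalent dose = energy per mass),
      = m²·s⁻².
  Pa = N/m² (pressure = force per area),
      = kg·m⁻¹·s⁻².
  J = N·m (work = force × distance),
      = kg·m²·s⁻².
  So J² = kg²·m⁴·s⁻⁴.
  Combining: H⁻¹·Sv·Pa·s·J²·m⁻¹ = (kg⁻¹·m⁻²·s²·A²) · (m²·s⁻²) · (kg·m⁻¹·s⁻²) · s · (kg²·m⁴·s⁻⁴) · m⁻¹ = kg²·m²·s⁻⁵·A².
Left is kg²·m³·s⁻⁵·A²; right is kg²·m²·s⁻⁵·A² — different.

No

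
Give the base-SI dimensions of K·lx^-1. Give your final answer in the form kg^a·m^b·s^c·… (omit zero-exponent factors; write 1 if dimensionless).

lx = m⁻²·cd.
So lx⁻¹ = m²·cd⁻¹.
Combining: K·lx⁻¹ = K · (m²·cd⁻¹) = m²·K·cd⁻¹.

m²·K·cd⁻¹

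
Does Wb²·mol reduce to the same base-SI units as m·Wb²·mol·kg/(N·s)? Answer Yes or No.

No

Left side:
  Wb = kg·m²·s⁻²·A⁻¹.
  So Wb² = kg²·m⁴·s⁻⁴·A⁻².
  Combining: Wb²·mol = (kg²·m⁴·s⁻⁴·A⁻²) · mol = kg²·m⁴·s⁻⁴·A⁻²·mol.
Right side:
  Wb = V·s (flux: a volt is a weber per second),
      = kg·m²·s⁻²·A⁻¹.
  So Wb² = kg²·m⁴·s⁻⁴·A⁻².
  N = kg·m/s² = kg·m·s⁻² (force = mass × acceleration).
  So N⁻¹ = kg⁻¹·m⁻¹·s².
  Combining: m·Wb²·N⁻¹·s⁻¹·mol·kg = m · (kg²·m⁴·s⁻⁴·A⁻²) · (kg⁻¹·m⁻¹·s²) · s⁻¹ · mol · kg = kg²·m⁴·s⁻³·A⁻²·mol.
Left is kg²·m⁴·s⁻⁴·A⁻²·mol; right is kg²·m⁴·s⁻³·A⁻²·mol — different.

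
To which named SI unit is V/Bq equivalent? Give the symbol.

Wb

Bq = 1/s = s⁻¹ (activity is decays per second).
So Bq⁻¹ = s.
V = W/A (potential = power per current),
    = kg·m²·s⁻³·A⁻¹.
Combining: Bq⁻¹·V = s · (kg·m²·s⁻³·A⁻¹) = kg·m²·s⁻²·A⁻¹.
kg·m²·s⁻²·A⁻¹ is the base-SI form of the weber.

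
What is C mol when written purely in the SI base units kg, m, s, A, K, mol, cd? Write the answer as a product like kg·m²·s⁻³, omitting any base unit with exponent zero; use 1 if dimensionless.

s·A·mol

C = s·A.
Combining: C·mol = (s·A) · mol = s·A·mol.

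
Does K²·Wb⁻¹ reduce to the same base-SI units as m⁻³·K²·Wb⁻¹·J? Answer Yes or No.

Left side:
  Wb = V·s (flux: a volt is a weber per second),
      = kg·m²·s⁻²·A⁻¹.
  So Wb⁻¹ = kg⁻¹·m⁻²·s²·A.
  Combining: K²·Wb⁻¹ = K² · (kg⁻¹·m⁻²·s²·A) = kg⁻¹·m⁻²·s²·A·K².
Right side:
  Wb = kg·m²·s⁻²·A⁻¹.
  So Wb⁻¹ = kg⁻¹·m⁻²·s²·A.
  J = kg·m²·s⁻².
  Combining: m⁻³·K²·Wb⁻¹·J = m⁻³ · K² · (kg⁻¹·m⁻²·s²·A) · (kg·m²·s⁻²) = m⁻³·A·K².
Left is kg⁻¹·m⁻²·s²·A·K²; right is m⁻³·A·K² — different.

No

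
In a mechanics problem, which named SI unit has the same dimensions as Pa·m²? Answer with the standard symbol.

Pa = N/m² (pressure = force per area),
    = kg·m⁻¹·s⁻².
Combining: Pa·m² = (kg·m⁻¹·s⁻²) · m² = kg·m·s⁻².
kg·m·s⁻² is the base-SI form of the newton.

N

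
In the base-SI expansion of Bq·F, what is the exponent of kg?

-1

Bq = 1/s = s⁻¹ (activity is decays per second).
F = C/V (capacitance = charge per voltage),
    = A·s/(kg·m²·s⁻³·A⁻¹) (substituting C and V),
    = kg⁻¹·m⁻²·s⁴·A².
Combining: Bq·F = s⁻¹ · (kg⁻¹·m⁻²·s⁴·A²) = kg⁻¹·m⁻²·s³·A².
The exponent of kg is -1.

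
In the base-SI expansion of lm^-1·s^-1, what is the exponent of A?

lm = cd·sr = cd (luminous flux; sr is dimensionless).
So lm⁻¹ = cd⁻¹.
Combining: lm⁻¹·s⁻¹ = cd⁻¹ · s⁻¹ = s⁻¹·cd⁻¹.
The exponent of A is 0.

0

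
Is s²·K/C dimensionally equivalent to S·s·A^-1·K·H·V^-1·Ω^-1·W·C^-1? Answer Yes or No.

No

Left side:
  C = A·s = s·A (charge = current × time).
  So C⁻¹ = s⁻¹·A⁻¹.
  Combining: s²·C⁻¹·K = s² · (s⁻¹·A⁻¹) · K = s·A⁻¹·K.
Right side:
  S = 1/Ω (conductance is reciprocal resistance),
      = kg⁻¹·m⁻²·s³·A².
  H = Wb/A (inductance = flux per current),
      = kg·m²·s⁻²·A⁻².
  V = W/A (potential = power per current),
      = kg·m²·s⁻³·A⁻¹.
  So V⁻¹ = kg⁻¹·m⁻²·s³·A.
  Ω = V/A (resistance = voltage per current),
      = kg·m²·s⁻³·A⁻².
  So Ω⁻¹ = kg⁻¹·m⁻²·s³·A².
  W = J/s (power = energy per time),
      = kg·m²·s⁻³.
  C = A·s = s·A (charge = current × time).
  So C⁻¹ = s⁻¹·A⁻¹.
  Combining: S·s·A⁻¹·K·H·V⁻¹·Ω⁻¹·W·C⁻¹ = (kg⁻¹·m⁻²·s³·A²) · s · A⁻¹ · K · (kg·m²·s⁻²·A⁻²) · (kg⁻¹·m⁻²·s³·A) · (kg⁻¹·m⁻²·s³·A²) · (kg·m²·s⁻³) · (s⁻¹·A⁻¹) = kg⁻¹·m⁻²·s⁴·A·K.
Left is s·A⁻¹·K; right is kg⁻¹·m⁻²·s⁴·A·K — different.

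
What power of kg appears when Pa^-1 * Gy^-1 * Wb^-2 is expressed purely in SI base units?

Pa = N/m² (pressure = force per area),
    = kg·m⁻¹·s⁻².
So Pa⁻¹ = kg⁻¹·m·s².
Gy = J/kg (absorbed dose = energy per mass),
    = m²·s⁻².
So Gy⁻¹ = m⁻²·s².
Wb = V·s (flux: a volt is a weber per second),
    = kg·m²·s⁻²·A⁻¹.
So Wb⁻² = kg⁻²·m⁻⁴·s⁴·A².
Combining: Pa⁻¹·Gy⁻¹·Wb⁻² = (kg⁻¹·m·s²) · (m⁻²·s²) · (kg⁻²·m⁻⁴·s⁴·A²) = kg⁻³·m⁻⁵·s⁸·A².
The exponent of kg is -3.

-3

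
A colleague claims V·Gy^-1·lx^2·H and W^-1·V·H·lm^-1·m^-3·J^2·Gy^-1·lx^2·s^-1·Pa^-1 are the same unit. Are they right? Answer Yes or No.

Left side:
  V = W/A (potential = power per current),
      = kg·m²·s⁻³·A⁻¹.
  Gy = J/kg (absorbed dose = energy per mass),
      = m²·s⁻².
  So Gy⁻¹ = m⁻²·s².
  lx = lm/m² (illuminance = luminous flux per area),
      = m⁻²·cd.
  So lx² = m⁻⁴·cd².
  H = Wb/A (inductance = flux per current),
      = kg·m²·s⁻²·A⁻².
  Combining: V·Gy⁻¹·lx²·H = (kg·m²·s⁻³·A⁻¹) · (m⁻²·s²) · (m⁻⁴·cd²) · (kg·m²·s⁻²·A⁻²) = kg²·m⁻²·s⁻³·A⁻³·cd².
Right side:
  W = J/s (power = energy per time),
      = kg·m²·s⁻³.
  So W⁻¹ = kg⁻¹·m⁻²·s³.
  V = W/A (potential = power per current),
      = kg·m²·s⁻³·A⁻¹.
  H = Wb/A (inductance = flux per current),
      = kg·m²·s⁻²·A⁻².
  lm = cd·sr = cd (luminous flux; sr is dimensionless).
  So lm⁻¹ = cd⁻¹.
  J = N·m (work = force × distance),
      = kg·m²·s⁻².
  So J² = kg²·m⁴·s⁻⁴.
  Gy = J/kg (absorbed dose = energy per mass),
      = m²·s⁻².
  So Gy⁻¹ = m⁻²·s².
  lx = lm/m² (illuminance = luminous flux per area),
      = m⁻²·cd.
  So lx² = m⁻⁴·cd².
  Pa = N/m² (pressure = force per area),
      = kg·m⁻¹·s⁻².
  So Pa⁻¹ = kg⁻¹·m·s².
  Combining: W⁻¹·V·H·lm⁻¹·m⁻³·J²·Gy⁻¹·lx²·s⁻¹·Pa⁻¹ = (kg⁻¹·m⁻²·s³) · (kg·m²·s⁻³·A⁻¹) · (kg·m²·s⁻²·A⁻²) · cd⁻¹ · m⁻³ · (kg²·m⁴·s⁻⁴) · (m⁻²·s²) · (m⁻⁴·cd²) · s⁻¹ · (kg⁻¹·m·s²) = kg²·m⁻²·s⁻³·A⁻³·cd.
Left is kg²·m⁻²·s⁻³·A⁻³·cd²; right is kg²·m⁻²·s⁻³·A⁻³·cd — different.

No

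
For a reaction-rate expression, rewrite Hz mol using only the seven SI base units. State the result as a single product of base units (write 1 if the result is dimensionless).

Hz = 1/s = s⁻¹ (frequency is cycles per second).
Combining: Hz·mol = s⁻¹ · mol = s⁻¹·mol.

s⁻¹·mol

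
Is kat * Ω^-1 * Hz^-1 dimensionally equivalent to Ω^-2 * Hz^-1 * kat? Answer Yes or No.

Left side:
  kat = mol/s = s⁻¹·mol (catalytic activity).
  Ω = V/A (resistance = voltage per current),
      = kg·m²·s⁻³·A⁻².
  So Ω⁻¹ = kg⁻¹·m⁻²·s³·A².
  Hz = 1/s = s⁻¹ (frequency is cycles per second).
  So Hz⁻¹ = s.
  Combining: kat·Ω⁻¹·Hz⁻¹ = (s⁻¹·mol) · (kg⁻¹·m⁻²·s³·A²) · s = kg⁻¹·m⁻²·s³·A²·mol.
Right side:
  Ω = V/A (resistance = voltage per current),
      = kg·m²·s⁻³·A⁻².
  So Ω⁻² = kg⁻²·m⁻⁴·s⁶·A⁴.
  Hz = 1/s = s⁻¹ (frequency is cycles per second).
  So Hz⁻¹ = s.
  kat = mol/s = s⁻¹·mol (catalytic activity).
  Combining: Ω⁻²·Hz⁻¹·kat = (kg⁻²·m⁻⁴·s⁶·A⁴) · s · (s⁻¹·mol) = kg⁻²·m⁻⁴·s⁶·A⁴·mol.
Left is kg⁻¹·m⁻²·s³·A²·mol; right is kg⁻²·m⁻⁴·s⁶·A⁴·mol — different.

No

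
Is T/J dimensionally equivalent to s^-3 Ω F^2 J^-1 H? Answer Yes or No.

Left side:
  J = kg·m²·s⁻².
  So J⁻¹ = kg⁻¹·m⁻²·s².
  T = kg·s⁻²·A⁻¹.
  Combining: J⁻¹·T = (kg⁻¹·m⁻²·s²) · (kg·s⁻²·A⁻¹) = m⁻²·A⁻¹.
Right side:
  Ω = V/A (resistance = voltage per current),
      = kg·m²·s⁻³·A⁻².
  F = C/V (capacitance = charge per voltage),
      = A·s/(kg·m²·s⁻³·A⁻¹) (substituting C and V),
      = kg⁻¹·m⁻²·s⁴·A².
  So F² = kg⁻²·m⁻⁴·s⁸·A⁴.
  J = N·m (work = force × distance),
      = kg·m²·s⁻².
  So J⁻¹ = kg⁻¹·m⁻²·s².
  H = Wb/A (inductance = flux per current),
      = kg·m²·s⁻²·A⁻².
  Combining: s⁻³·Ω·F²·J⁻¹·H = s⁻³ · (kg·m²·s⁻³·A⁻²) · (kg⁻²·m⁻⁴·s⁸·A⁴) · (kg⁻¹·m⁻²·s²) · (kg·m²·s⁻²·A⁻²) = kg⁻¹·m⁻²·s².
Left is m⁻²·A⁻¹; right is kg⁻¹·m⁻²·s² — different.

No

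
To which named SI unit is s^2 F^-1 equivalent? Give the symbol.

F = kg⁻¹·m⁻²·s⁴·A².
So F⁻¹ = kg·m²·s⁻⁴·A⁻².
Combining: s²·F⁻¹ = s² · (kg·m²·s⁻⁴·A⁻²) = kg·m²·s⁻²·A⁻².
kg·m²·s⁻²·A⁻² is the base-SI form of the henry.

H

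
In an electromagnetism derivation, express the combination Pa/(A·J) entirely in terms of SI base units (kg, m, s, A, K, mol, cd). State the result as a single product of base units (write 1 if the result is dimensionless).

m⁻³·A⁻¹

J = kg·m²·s⁻².
So J⁻¹ = kg⁻¹·m⁻²·s².
Pa = kg·m⁻¹·s⁻².
Combining: A⁻¹·J⁻¹·Pa = A⁻¹ · (kg⁻¹·m⁻²·s²) · (kg·m⁻¹·s⁻²) = m⁻³·A⁻¹.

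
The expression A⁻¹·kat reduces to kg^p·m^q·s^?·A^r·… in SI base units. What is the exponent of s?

-1

kat = mol/s = s⁻¹·mol (catalytic activity).
Combining: A⁻¹·kat = A⁻¹ · (s⁻¹·mol) = s⁻¹·A⁻¹·mol.
The exponent of s is -1.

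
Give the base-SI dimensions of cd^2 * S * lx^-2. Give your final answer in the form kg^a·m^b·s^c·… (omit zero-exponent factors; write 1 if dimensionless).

S = 1/Ω (conductance is reciprocal resistance),
    = kg⁻¹·m⁻²·s³·A².
lx = lm/m² (illuminance = luminous flux per area),
    = m⁻²·cd.
So lx⁻² = m⁴·cd⁻².
Combining: cd²·S·lx⁻² = cd² · (kg⁻¹·m⁻²·s³·A²) · (m⁴·cd⁻²) = kg⁻¹·m²·s³·A².

kg⁻¹·m²·s³·A²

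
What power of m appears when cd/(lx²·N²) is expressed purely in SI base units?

lx = lm/m² (illuminance = luminous flux per area),
    = m⁻²·cd.
So lx⁻² = m⁴·cd⁻².
N = kg·m/s² = kg·m·s⁻² (force = mass × acceleration).
So N⁻² = kg⁻²·m⁻²·s⁴.
Combining: lx⁻²·N⁻²·cd = (m⁴·cd⁻²) · (kg⁻²·m⁻²·s⁴) · cd = kg⁻²·m²·s⁴·cd⁻¹.
The exponent of m is 2.

2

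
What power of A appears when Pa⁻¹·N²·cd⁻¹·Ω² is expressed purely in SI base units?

-4

Pa = kg·m⁻¹·s⁻².
So Pa⁻¹ = kg⁻¹·m·s².
N = kg·m·s⁻².
So N² = kg²·m²·s⁻⁴.
Ω = kg·m²·s⁻³·A⁻².
So Ω² = kg²·m⁴·s⁻⁶·A⁻⁴.
Combining: Pa⁻¹·N²·cd⁻¹·Ω² = (kg⁻¹·m·s²) · (kg²·m²·s⁻⁴) · cd⁻¹ · (kg²·m⁴·s⁻⁶·A⁻⁴) = kg³·m⁷·s⁻⁸·A⁻⁴·cd⁻¹.
The exponent of A is -4.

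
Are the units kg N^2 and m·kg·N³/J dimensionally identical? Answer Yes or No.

Yes

Left side:
  N = kg·m·s⁻².
  So N² = kg²·m²·s⁻⁴.
  Combining: kg·N² = kg · (kg²·m²·s⁻⁴) = kg³·m²·s⁻⁴.
Right side:
  J = kg·m²·s⁻².
  So J⁻¹ = kg⁻¹·m⁻²·s².
  N = kg·m·s⁻².
  So N³ = kg³·m³·s⁻⁶.
  Combining: J⁻¹·m·kg·N³ = (kg⁻¹·m⁻²·s²) · m · kg · (kg³·m³·s⁻⁶) = kg³·m²·s⁻⁴.
Both reduce to kg³·m²·s⁻⁴.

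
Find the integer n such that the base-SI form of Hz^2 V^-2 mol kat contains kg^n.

Hz = s⁻¹.
So Hz² = s⁻².
V = kg·m²·s⁻³·A⁻¹.
So V⁻² = kg⁻²·m⁻⁴·s⁶·A².
kat = s⁻¹·mol.
Combining: Hz²·V⁻²·mol·kat = s⁻² · (kg⁻²·m⁻⁴·s⁶·A²) · mol · (s⁻¹·mol) = kg⁻²·m⁻⁴·s³·A²·mol².
The exponent of kg is -2.

-2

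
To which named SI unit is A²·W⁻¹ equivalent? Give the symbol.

W = J/s (power = energy per time),
    = kg·m²·s⁻³.
So W⁻¹ = kg⁻¹·m⁻²·s³.
Combining: A²·W⁻¹ = A² · (kg⁻¹·m⁻²·s³) = kg⁻¹·m⁻²·s³·A².
kg⁻¹·m⁻²·s³·A² is the base-SI form of the siemens.

S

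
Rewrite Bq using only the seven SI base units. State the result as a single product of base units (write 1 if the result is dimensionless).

Bq = s⁻¹.

s⁻¹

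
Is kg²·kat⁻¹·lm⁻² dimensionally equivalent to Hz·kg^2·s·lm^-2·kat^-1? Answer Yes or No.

Left side:
  kat = s⁻¹·mol.
  So kat⁻¹ = s·mol⁻¹.
  lm = cd.
  So lm⁻² = cd⁻².
  Combining: kg²·kat⁻¹·lm⁻² = kg² · (s·mol⁻¹) · cd⁻² = kg²·s·mol⁻¹·cd⁻².
Right side:
  Hz = 1/s = s⁻¹ (frequency is cycles per second).
  lm = cd·sr = cd (luminous flux; sr is dimensionless).
  So lm⁻² = cd⁻².
  kat = mol/s = s⁻¹·mol (catalytic activity).
  So kat⁻¹ = s·mol⁻¹.
  Combining: Hz·kg²·s·lm⁻²·kat⁻¹ = s⁻¹ · kg² · s · cd⁻² · (s·mol⁻¹) = kg²·s·mol⁻¹·cd⁻².
Both reduce to kg²·s·mol⁻¹·cd⁻².

Yes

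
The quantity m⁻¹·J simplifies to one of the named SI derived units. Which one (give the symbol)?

J = kg·m²·s⁻².
Combining: m⁻¹·J = m⁻¹ · (kg·m²·s⁻²) = kg·m·s⁻².
kg·m·s⁻² is the base-SI form of the newton.

N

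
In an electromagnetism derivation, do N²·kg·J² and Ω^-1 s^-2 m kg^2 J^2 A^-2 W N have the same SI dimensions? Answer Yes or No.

Left side:
  N = kg·m/s² = kg·m·s⁻² (force = mass × acceleration).
  So N² = kg²·m²·s⁻⁴.
  J = N·m (work = force × distance),
      = kg·m²·s⁻².
  So J² = kg²·m⁴·s⁻⁴.
  Combining: N²·kg·J² = (kg²·m²·s⁻⁴) · kg · (kg²·m⁴·s⁻⁴) = kg⁵·m⁶·s⁻⁸.
Right side:
  Ω = V/A (resistance = voltage per current),
      = kg·m²·s⁻³·A⁻².
  So Ω⁻¹ = kg⁻¹·m⁻²·s³·A².
  J = N·m (work = force × distance),
      = kg·m²·s⁻².
  So J² = kg²·m⁴·s⁻⁴.
  W = J/s (power = energy per time),
      = kg·m²·s⁻³.
  N = kg·m/s² = kg·m·s⁻² (force = mass × acceleration).
  Combining: Ω⁻¹·s⁻²·m·kg²·J²·A⁻²·W·N = (kg⁻¹·m⁻²·s³·A²) · s⁻² · m · kg² · (kg²·m⁴·s⁻⁴) · A⁻² · (kg·m²·s⁻³) · (kg·m·s⁻²) = kg⁵·m⁶·s⁻⁸.
Both reduce to kg⁵·m⁶·s⁻⁸.

Yes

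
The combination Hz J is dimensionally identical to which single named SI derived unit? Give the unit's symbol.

W

Hz = 1/s = s⁻¹ (frequency is cycles per second).
J = N·m (work = force × distance),
    = kg·m²·s⁻².
Combining: Hz·J = s⁻¹ · (kg·m²·s⁻²) = kg·m²·s⁻³.
kg·m²·s⁻³ is the base-SI form of the watt.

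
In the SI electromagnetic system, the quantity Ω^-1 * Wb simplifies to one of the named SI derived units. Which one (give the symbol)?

C

Ω = V/A (resistance = voltage per current),
    = kg·m²·s⁻³·A⁻².
So Ω⁻¹ = kg⁻¹·m⁻²·s³·A².
Wb = V·s (flux: a volt is a weber per second),
    = kg·m²·s⁻²·A⁻¹.
Combining: Ω⁻¹·Wb = (kg⁻¹·m⁻²·s³·A²) · (kg·m²·s⁻²·A⁻¹) = s·A.
s·A is the base-SI form of the coulomb.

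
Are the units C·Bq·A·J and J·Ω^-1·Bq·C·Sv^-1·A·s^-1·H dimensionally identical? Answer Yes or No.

Left side:
  C = A·s = s·A (charge = current × time).
  Bq = 1/s = s⁻¹ (activity is decays per second).
  J = N·m (work = force × distance),
      = kg·m²·s⁻².
  Combining: C·Bq·A·J = (s·A) · s⁻¹ · A · (kg·m²·s⁻²) = kg·m²·s⁻²·A².
Right side:
  J = N·m (work = force × distance),
      = kg·m²·s⁻².
  Ω = V/A (resistance = voltage per current),
      = kg·m²·s⁻³·A⁻².
  So Ω⁻¹ = kg⁻¹·m⁻²·s³·A².
  Bq = 1/s = s⁻¹ (activity is decays per second).
  C = A·s = s·A (charge = current × time).
  Sv = J/kg (equivalent dose = energy per mass),
      = m²·s⁻².
  So Sv⁻¹ = m⁻²·s².
  H = Wb/A (inductance = flux per current),
      = kg·m²·s⁻²·A⁻².
  Combining: J·Ω⁻¹·Bq·C·Sv⁻¹·A·s⁻¹·H = (kg·m²·s⁻²) · (kg⁻¹·m⁻²·s³·A²) · s⁻¹ · (s·A) · (m⁻²·s²) · A · s⁻¹ · (kg·m²·s⁻²·A⁻²) = kg·A².
Left is kg·m²·s⁻²·A²; right is kg·A² — different.

No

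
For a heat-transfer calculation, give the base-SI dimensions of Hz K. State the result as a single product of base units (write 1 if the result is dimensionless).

s⁻¹·K

Hz = 1/s = s⁻¹ (frequency is cycles per second).
Combining: Hz·K = s⁻¹ · K = s⁻¹·K.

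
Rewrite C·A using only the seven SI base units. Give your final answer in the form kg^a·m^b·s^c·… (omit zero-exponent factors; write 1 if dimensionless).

C = A·s = s·A (charge = current × time).
Combining: C·A = (s·A) · A = s·A².

s·A²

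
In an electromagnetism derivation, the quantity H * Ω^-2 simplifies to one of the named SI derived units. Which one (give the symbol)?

F

H = Wb/A (inductance = flux per current),
    = kg·m²·s⁻²·A⁻².
Ω = V/A (resistance = voltage per current),
    = kg·m²·s⁻³·A⁻².
So Ω⁻² = kg⁻²·m⁻⁴·s⁶·A⁴.
Combining: H·Ω⁻² = (kg·m²·s⁻²·A⁻²) · (kg⁻²·m⁻⁴·s⁶·A⁴) = kg⁻¹·m⁻²·s⁴·A².
kg⁻¹·m⁻²·s⁴·A² is the base-SI form of the farad.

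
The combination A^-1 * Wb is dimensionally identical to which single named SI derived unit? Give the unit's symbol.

Wb = kg·m²·s⁻²·A⁻¹.
Combining: A⁻¹·Wb = A⁻¹ · (kg·m²·s⁻²·A⁻¹) = kg·m²·s⁻²·A⁻².
kg·m²·s⁻²·A⁻² is the base-SI form of the henry.

H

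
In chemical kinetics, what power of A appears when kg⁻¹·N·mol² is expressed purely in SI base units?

N = kg·m/s² = kg·m·s⁻² (force = mass × acceleration).
Combining: kg⁻¹·N·mol² = kg⁻¹ · (kg·m·s⁻²) · mol² = m·s⁻²·mol².
The exponent of A is 0.

0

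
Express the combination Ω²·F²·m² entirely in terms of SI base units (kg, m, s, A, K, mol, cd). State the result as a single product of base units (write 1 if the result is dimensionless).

Ω = V/A (resistance = voltage per current),
    = kg·m²·s⁻³·A⁻².
So Ω² = kg²·m⁴·s⁻⁶·A⁻⁴.
F = C/V (capacitance = charge per voltage),
    = A·s/(kg·m²·s⁻³·A⁻¹) (substituting C and V),
    = kg⁻¹·m⁻²·s⁴·A².
So F² = kg⁻²·m⁻⁴·s⁸·A⁴.
Combining: Ω²·F²·m² = (kg²·m⁴·s⁻⁶·A⁻⁴) · (kg⁻²·m⁻⁴·s⁸·A⁴) · m² = m²·s².

m²·s²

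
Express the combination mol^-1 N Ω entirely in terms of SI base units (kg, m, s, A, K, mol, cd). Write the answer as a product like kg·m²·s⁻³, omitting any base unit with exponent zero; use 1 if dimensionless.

kg²·m³·s⁻⁵·A⁻²·mol⁻¹

N = kg·m/s² = kg·m·s⁻² (force = mass × acceleration).
Ω = V/A (resistance = voltage per current),
    = kg·m²·s⁻³·A⁻².
Combining: mol⁻¹·N·Ω = mol⁻¹ · (kg·m·s⁻²) · (kg·m²·s⁻³·A⁻²) = kg²·m³·s⁻⁵·A⁻²·mol⁻¹.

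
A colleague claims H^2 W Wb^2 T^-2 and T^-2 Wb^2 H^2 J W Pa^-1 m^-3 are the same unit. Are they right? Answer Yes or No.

Left side:
  H = Wb/A (inductance = flux per current),
      = kg·m²·s⁻²·A⁻².
  So H² = kg²·m⁴·s⁻⁴·A⁻⁴.
  W = J/s (power = energy per time),
      = kg·m²·s⁻³.
  Wb = V·s (flux: a volt is a weber per second),
      = kg·m²·s⁻²·A⁻¹.
  So Wb² = kg²·m⁴·s⁻⁴·A⁻².
  T = Wb/m² (flux density = flux per area),
      = kg·s⁻²·A⁻¹.
  So T⁻² = kg⁻²·s⁴·A².
  Combining: H²·W·Wb²·T⁻² = (kg²·m⁴·s⁻⁴·A⁻⁴) · (kg·m²·s⁻³) · (kg²·m⁴·s⁻⁴·A⁻²) · (kg⁻²·s⁴·A²) = kg³·m¹⁰·s⁻⁷·A⁻⁴.
Right side:
  T = Wb/m² (flux density = flux per area),
      = kg·s⁻²·A⁻¹.
  So T⁻² = kg⁻²·s⁴·A².
  Wb = V·s (flux: a volt is a weber per second),
      = kg·m²·s⁻²·A⁻¹.
  So Wb² = kg²·m⁴·s⁻⁴·A⁻².
  H = Wb/A (inductance = flux per current),
      = kg·m²·s⁻²·A⁻².
  So H² = kg²·m⁴·s⁻⁴·A⁻⁴.
  J = N·m (work = force × distance),
      = kg·m²·s⁻².
  W = J/s (power = energy per time),
      = kg·m²·s⁻³.
  Pa = N/m² (pressure = force per area),
      = kg·m⁻¹·s⁻².
  So Pa⁻¹ = kg⁻¹·m·s².
  Combining: T⁻²·Wb²·H²·J·W·Pa⁻¹·m⁻³ = (kg⁻²·s⁴·A²) · (kg²·m⁴·s⁻⁴·A⁻²) · (kg²·m⁴·s⁻⁴·A⁻⁴) · (kg·m²·s⁻²) · (kg·m²·s⁻³) · (kg⁻¹·m·s²) · m⁻³ = kg³·m¹⁰·s⁻⁷·A⁻⁴.
Both reduce to kg³·m¹⁰·s⁻⁷·A⁻⁴.

Yes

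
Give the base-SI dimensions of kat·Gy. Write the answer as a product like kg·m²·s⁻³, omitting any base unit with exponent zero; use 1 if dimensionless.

m²·s⁻³·mol

kat = s⁻¹·mol.
Gy = m²·s⁻².
Combining: kat·Gy = (s⁻¹·mol) · (m²·s⁻²) = m²·s⁻³·mol.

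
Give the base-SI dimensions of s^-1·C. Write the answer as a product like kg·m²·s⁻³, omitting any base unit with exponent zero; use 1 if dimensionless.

A

C = A·s = s·A (charge = current × time).
Combining: s⁻¹·C = s⁻¹ · (s·A) = A.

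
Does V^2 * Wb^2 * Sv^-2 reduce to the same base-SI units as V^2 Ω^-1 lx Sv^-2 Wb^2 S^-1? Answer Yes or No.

Left side:
  V = kg·m²·s⁻³·A⁻¹.
  So V² = kg²·m⁴·s⁻⁶·A⁻².
  Wb = kg·m²·s⁻²·A⁻¹.
  So Wb² = kg²·m⁴·s⁻⁴·A⁻².
  Sv = m²·s⁻².
  So Sv⁻² = m⁻⁴·s⁴.
  Combining: V²·Wb²·Sv⁻² = (kg²·m⁴·s⁻⁶·A⁻²) · (kg²·m⁴·s⁻⁴·A⁻²) · (m⁻⁴·s⁴) = kg⁴·m⁴·s⁻⁶·A⁻⁴.
Right side:
  V = W/A (potential = power per current),
      = kg·m²·s⁻³·A⁻¹.
  So V² = kg²·m⁴·s⁻⁶·A⁻².
  Ω = V/A (resistance = voltage per current),
      = kg·m²·s⁻³·A⁻².
  So Ω⁻¹ = kg⁻¹·m⁻²·s³·A².
  lx = lm/m² (illuminance = luminous flux per area),
      = m⁻²·cd.
  Sv = J/kg (equivalent dose = energy per mass),
      = m²·s⁻².
  So Sv⁻² = m⁻⁴·s⁴.
  Wb = V·s (flux: a volt is a weber per second),
      = kg·m²·s⁻²·A⁻¹.
  So Wb² = kg²·m⁴·s⁻⁴·A⁻².
  S = 1/Ω (conductance is reciprocal resistance),
      = kg⁻¹·m⁻²·s³·A².
  So S⁻¹ = kg·m²·s⁻³·A⁻².
  Combining: V²·Ω⁻¹·lx·Sv⁻²·Wb²·S⁻¹ = (kg²·m⁴·s⁻⁶·A⁻²) · (kg⁻¹·m⁻²·s³·A²) · (m⁻²·cd) · (m⁻⁴·s⁴) · (kg²·m⁴·s⁻⁴·A⁻²) · (kg·m²·s⁻³·A⁻²) = kg⁴·m²·s⁻⁶·A⁻⁴·cd.
Left is kg⁴·m⁴·s⁻⁶·A⁻⁴; right is kg⁴·m²·s⁻⁶·A⁻⁴·cd — different.

No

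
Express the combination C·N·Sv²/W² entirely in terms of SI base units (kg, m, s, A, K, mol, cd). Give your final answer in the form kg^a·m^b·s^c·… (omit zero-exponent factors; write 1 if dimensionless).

kg⁻¹·m·s·A

C = A·s = s·A (charge = current × time).
N = kg·m/s² = kg·m·s⁻² (force = mass × acceleration).
W = J/s (power = energy per time),
    = kg·m²·s⁻³.
So W⁻² = kg⁻²·m⁻⁴·s⁶.
Sv = J/kg (equivalent dose = energy per mass),
    = m²·s⁻².
So Sv² = m⁴·s⁻⁴.
Combining: C·N·W⁻²·Sv² = (s·A) · (kg·m·s⁻²) · (kg⁻²·m⁻⁴·s⁶) · (m⁴·s⁻⁴) = kg⁻¹·m·s·A.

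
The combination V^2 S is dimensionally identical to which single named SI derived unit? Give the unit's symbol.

W

V = kg·m²·s⁻³·A⁻¹.
So V² = kg²·m⁴·s⁻⁶·A⁻².
S = kg⁻¹·m⁻²·s³·A².
Combining: V²·S = (kg²·m⁴·s⁻⁶·A⁻²) · (kg⁻¹·m⁻²·s³·A²) = kg·m²·s⁻³.
kg·m²·s⁻³ is the base-SI form of the watt.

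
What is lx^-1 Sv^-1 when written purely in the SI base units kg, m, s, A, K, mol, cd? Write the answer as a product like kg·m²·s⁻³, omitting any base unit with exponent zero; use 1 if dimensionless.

lx = m⁻²·cd.
So lx⁻¹ = m²·cd⁻¹.
Sv = m²·s⁻².
So Sv⁻¹ = m⁻²·s².
Combining: lx⁻¹·Sv⁻¹ = (m²·cd⁻¹) · (m⁻²·s²) = s²·cd⁻¹.

s²·cd⁻¹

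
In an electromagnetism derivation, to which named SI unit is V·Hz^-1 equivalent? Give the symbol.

Wb

V = kg·m²·s⁻³·A⁻¹.
Hz = s⁻¹.
So Hz⁻¹ = s.
Combining: V·Hz⁻¹ = (kg·m²·s⁻³·A⁻¹) · s = kg·m²·s⁻²·A⁻¹.
kg·m²·s⁻²·A⁻¹ is the base-SI form of the weber.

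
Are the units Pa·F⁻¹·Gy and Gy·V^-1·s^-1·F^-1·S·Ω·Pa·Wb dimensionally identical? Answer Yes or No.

Left side:
  Pa = N/m² (pressure = force per area),
      = kg·m⁻¹·s⁻².
  F = C/V (capacitance = charge per voltage),
      = A·s/(kg·m²·s⁻³·A⁻¹) (substituting C and V),
      = kg⁻¹·m⁻²·s⁴·A².
  So F⁻¹ = kg·m²·s⁻⁴·A⁻².
  Gy = J/kg (absorbed dose = energy per mass),
      = m²·s⁻².
  Combining: Pa·F⁻¹·Gy = (kg·m⁻¹·s⁻²) · (kg·m²·s⁻⁴·A⁻²) · (m²·s⁻²) = kg²·m³·s⁻⁸·A⁻².
Right side:
  Gy = J/kg (absorbed dose = energy per mass),
      = m²·s⁻².
  V = W/A (potential = power per current),
      = kg·m²·s⁻³·A⁻¹.
  So V⁻¹ = kg⁻¹·m⁻²·s³·A.
  F = C/V (capacitance = charge per voltage),
      = A·s/(kg·m²·s⁻³·A⁻¹) (substituting C and V),
      = kg⁻¹·m⁻²·s⁴·A².
  So F⁻¹ = kg·m²·s⁻⁴·A⁻².
  S = 1/Ω (conductance is reciprocal resistance),
      = kg⁻¹·m⁻²·s³·A².
  Ω = V/A (resistance = voltage per current),
      = kg·m²·s⁻³·A⁻².
  Pa = N/m² (pressure = force per area),
      = kg·m⁻¹·s⁻².
  Wb = V·s (flux: a volt is a weber per second),
      = kg·m²·s⁻²·A⁻¹.
  Combining: Gy·V⁻¹·s⁻¹·F⁻¹·S·Ω·Pa·Wb = (m²·s⁻²) · (kg⁻¹·m⁻²·s³·A) · s⁻¹ · (kg·m²·s⁻⁴·A⁻²) · (kg⁻¹·m⁻²·s³·A²) · (kg·m²·s⁻³·A⁻²) · (kg·m⁻¹·s⁻²) · (kg·m²·s⁻²·A⁻¹) = kg²·m³·s⁻⁸·A⁻².
Both reduce to kg²·m³·s⁻⁸·A⁻².

Yes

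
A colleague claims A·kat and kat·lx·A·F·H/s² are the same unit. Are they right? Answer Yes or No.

Left side:
  kat = mol/s = s⁻¹·mol (catalytic activity).
  Combining: A·kat = A · (s⁻¹·mol) = s⁻¹·A·mol.
Right side:
  kat = mol/s = s⁻¹·mol (catalytic activity).
  lx = lm/m² (illuminance = luminous flux per area),
      = m⁻²·cd.
  F = C/V (capacitance = charge per voltage),
      = A·s/(kg·m²·s⁻³·A⁻¹) (substituting C and V),
      = kg⁻¹·m⁻²·s⁴·A².
  H = Wb/A (inductance = flux per current),
      = kg·m²·s⁻²·A⁻².
  Combining: kat·lx·A·F·H·s⁻² = (s⁻¹·mol) · (m⁻²·cd) · A · (kg⁻¹·m⁻²·s⁴·A²) · (kg·m²·s⁻²·A⁻²) · s⁻² = m⁻²·s⁻¹·A·mol·cd.
Left is s⁻¹·A·mol; right is m⁻²·s⁻¹·A·mol·cd — different.

No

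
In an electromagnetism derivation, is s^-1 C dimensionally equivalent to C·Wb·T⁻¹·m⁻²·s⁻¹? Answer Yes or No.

Left side:
  C = A·s = s·A (charge = current × time).
  Combining: s⁻¹·C = s⁻¹ · (s·A) = A.
Right side:
  C = A·s = s·A (charge = current × time).
  Wb = V·s (flux: a volt is a weber per second),
      = kg·m²·s⁻²·A⁻¹.
  T = Wb/m² (flux density = flux per area),
      = kg·s⁻²·A⁻¹.
  So T⁻¹ = kg⁻¹·s²·A.
  Combining: C·Wb·T⁻¹·m⁻²·s⁻¹ = (s·A) · (kg·m²·s⁻²·A⁻¹) · (kg⁻¹·s²·A) · m⁻² · s⁻¹ = A.
Both reduce to A.

Yes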